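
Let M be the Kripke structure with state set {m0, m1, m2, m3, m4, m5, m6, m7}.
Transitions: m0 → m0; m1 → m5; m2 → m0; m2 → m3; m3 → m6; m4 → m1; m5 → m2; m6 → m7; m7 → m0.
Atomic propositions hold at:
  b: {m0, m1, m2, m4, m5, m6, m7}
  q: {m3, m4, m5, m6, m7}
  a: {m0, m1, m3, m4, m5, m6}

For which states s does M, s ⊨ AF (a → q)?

{m1, m2, m3, m4, m5, m6, m7}

Sat(a → q) = {m2, m3, m4, m5, m6, m7}
AF (a → q): least fixpoint, start Z0 = {m2, m3, m4, m5, m6, m7}, add states with every successor in Z. Z1 = {m1, m2, m3, m4, m5, m6, m7}; fixed.
Sat(AF (a → q)) = {m1, m2, m3, m4, m5, m6, m7}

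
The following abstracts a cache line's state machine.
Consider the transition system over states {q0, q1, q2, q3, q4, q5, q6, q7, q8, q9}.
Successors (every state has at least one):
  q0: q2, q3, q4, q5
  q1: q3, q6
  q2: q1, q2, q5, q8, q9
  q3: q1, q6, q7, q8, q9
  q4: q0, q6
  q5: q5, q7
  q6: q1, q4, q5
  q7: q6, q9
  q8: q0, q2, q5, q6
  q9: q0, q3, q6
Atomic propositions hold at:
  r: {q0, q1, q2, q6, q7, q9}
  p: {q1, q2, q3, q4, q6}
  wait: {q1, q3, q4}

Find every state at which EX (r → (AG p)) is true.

AG p: greatest fixpoint, start Z0 = {q1, q2, q3, q4, q6}, keep only states in Sat with every successor in Z. Z1 = {q1}; Z2 = ∅; fixed.
Sat(AG p) = ∅
Sat(r → (AG p)) = {q3, q4, q5, q8}
Sat(EX (r → (AG p))) = {s : some successor in {q3, q4, q5, q8}} = {q0, q1, q2, q3, q5, q6, q8, q9}

{q0, q1, q2, q3, q5, q6, q8, q9}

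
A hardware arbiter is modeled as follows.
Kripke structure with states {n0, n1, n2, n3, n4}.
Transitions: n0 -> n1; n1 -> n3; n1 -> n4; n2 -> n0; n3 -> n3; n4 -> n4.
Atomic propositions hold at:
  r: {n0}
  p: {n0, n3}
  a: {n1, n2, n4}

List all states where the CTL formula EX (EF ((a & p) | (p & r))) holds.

Sat(a & p) = ∅
Sat(p & r) = {n0}
Sat((a & p) | (p & r)) = {n0}
EF ((a & p) | (p & r)): least fixpoint, start Z0 = {n0}, add states with some successor in Z. Z1 = {n0, n2}; fixed.
Sat(EF ((a & p) | (p & r))) = {n0, n2}
Sat(EX (EF ((a & p) | (p & r)))) = {s : some successor in {n0, n2}} = {n2}

{n2}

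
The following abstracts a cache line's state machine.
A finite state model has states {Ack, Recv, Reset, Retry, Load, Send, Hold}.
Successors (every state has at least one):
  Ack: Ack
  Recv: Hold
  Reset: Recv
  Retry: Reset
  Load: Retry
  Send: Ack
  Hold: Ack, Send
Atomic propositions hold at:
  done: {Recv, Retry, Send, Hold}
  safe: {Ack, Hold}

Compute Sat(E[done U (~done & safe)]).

Sat(~done) = {Ack, Reset, Load}
Sat(~done & safe) = {Ack}
E[done U (~done & safe)]: least fixpoint, start Z0 = Sat((~done & safe)) = {Ack}, add states in Sat(done) with some successor in Z. Z1 = {Ack, Send, Hold}; Z2 = {Ack, Recv, Send, Hold}; fixed.
Sat(E[done U (~done & safe)]) = {Ack, Recv, Send, Hold}

{Ack, Recv, Send, Hold}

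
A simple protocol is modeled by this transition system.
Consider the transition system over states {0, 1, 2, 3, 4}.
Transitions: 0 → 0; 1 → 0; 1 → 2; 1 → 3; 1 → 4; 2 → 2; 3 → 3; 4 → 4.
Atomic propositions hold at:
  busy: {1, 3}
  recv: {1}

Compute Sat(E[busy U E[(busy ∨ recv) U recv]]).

Sat(busy ∨ recv) = {1, 3}
E[(busy ∨ recv) U recv]: least fixpoint, start Z0 = Sat(recv) = {1}, add states in Sat(busy ∨ recv) with some successor in Z. Already a fixed point.
Sat(E[(busy ∨ recv) U recv]) = {1}
E[busy U E[(busy ∨ recv) U recv]]: least fixpoint, start Z0 = Sat(E[(busy ∨ recv) U recv]) = {1}, add states in Sat(busy) with some successor in Z. Already a fixed point.
Sat(E[busy U E[(busy ∨ recv) U recv]]) = {1}

{1}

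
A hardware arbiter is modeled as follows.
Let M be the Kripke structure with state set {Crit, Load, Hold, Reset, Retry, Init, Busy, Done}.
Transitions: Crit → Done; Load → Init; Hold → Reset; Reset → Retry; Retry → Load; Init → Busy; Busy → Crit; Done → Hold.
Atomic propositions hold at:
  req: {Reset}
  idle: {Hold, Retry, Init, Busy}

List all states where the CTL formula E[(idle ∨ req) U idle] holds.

Sat(idle ∨ req) = {Hold, Reset, Retry, Init, Busy}
E[(idle ∨ req) U idle]: least fixpoint, start Z0 = Sat(idle) = {Hold, Retry, Init, Busy}, add states in Sat(idle ∨ req) with some successor in Z. Z1 = {Hold, Reset, Retry, Init, Busy}; fixed.
Sat(E[(idle ∨ req) U idle]) = {Hold, Reset, Retry, Init, Busy}

{Hold, Reset, Retry, Init, Busy}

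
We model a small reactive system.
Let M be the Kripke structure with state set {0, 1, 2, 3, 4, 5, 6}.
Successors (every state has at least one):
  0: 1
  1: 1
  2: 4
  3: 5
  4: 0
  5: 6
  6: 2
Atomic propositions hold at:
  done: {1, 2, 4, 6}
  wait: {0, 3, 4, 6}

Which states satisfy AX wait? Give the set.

Sat(AX wait) = {s : every successor in {0, 3, 4, 6}} = {2, 4, 5}

{2, 4, 5}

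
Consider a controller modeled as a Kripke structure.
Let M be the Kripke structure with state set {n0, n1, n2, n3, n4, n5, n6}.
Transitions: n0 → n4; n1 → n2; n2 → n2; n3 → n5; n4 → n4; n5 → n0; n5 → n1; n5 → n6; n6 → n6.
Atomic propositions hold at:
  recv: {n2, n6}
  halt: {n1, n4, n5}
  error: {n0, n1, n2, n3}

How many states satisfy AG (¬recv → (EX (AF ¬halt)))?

Sat(¬recv) = {n0, n1, n3, n4, n5}
Sat(¬halt) = {n0, n2, n3, n6}
AF ¬halt: least fixpoint, start Z0 = {n0, n2, n3, n6}, add states with every successor in Z. Z1 = {n0, n1, n2, n3, n6}; Z2 = {n0, n1, n2, n3, n5, n6}; fixed.
Sat(AF ¬halt) = {n0, n1, n2, n3, n5, n6}
Sat(EX (AF ¬halt)) = {s : some successor in {n0, n1, n2, n3, n5, n6}} = {n1, n2, n3, n5, n6}
Sat(¬recv → (EX (AF ¬halt))) = {n1, n2, n3, n5, n6}
AG (¬recv → (EX (AF ¬halt))): greatest fixpoint, start Z0 = {n1, n2, n3, n5, n6}, keep only states in Sat with every successor in Z. Z1 = {n1, n2, n3, n6}; Z2 = {n1, n2, n6}; fixed.
Sat(AG (¬recv → (EX (AF ¬halt)))) = {n1, n2, n6}
|Sat(AG (¬recv → (EX (AF ¬halt))))| = |{n1, n2, n6}| = 3.

3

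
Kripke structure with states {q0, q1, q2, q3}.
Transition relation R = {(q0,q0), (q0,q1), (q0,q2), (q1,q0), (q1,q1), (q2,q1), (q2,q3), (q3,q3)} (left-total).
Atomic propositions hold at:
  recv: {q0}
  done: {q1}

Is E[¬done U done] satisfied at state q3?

No

Sat(¬done) = {q0, q2, q3}
E[¬done U done]: least fixpoint, start Z0 = Sat(done) = {q1}, add states in Sat(¬done) with some successor in Z. Z1 = {q0, q1, q2}; fixed.
Sat(E[¬done U done]) = {q0, q1, q2}
q3 ∉ Sat(E[¬done U done]) = {q0, q1, q2}, so the formula does not hold at q3.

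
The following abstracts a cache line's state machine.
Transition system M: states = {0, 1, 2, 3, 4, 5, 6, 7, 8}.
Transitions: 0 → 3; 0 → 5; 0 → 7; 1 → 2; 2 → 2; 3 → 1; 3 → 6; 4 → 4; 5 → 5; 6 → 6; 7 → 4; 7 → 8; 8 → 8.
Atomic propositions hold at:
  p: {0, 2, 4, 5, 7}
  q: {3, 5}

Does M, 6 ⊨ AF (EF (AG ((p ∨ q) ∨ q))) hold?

No

Sat(p ∨ q) = {0, 2, 3, 4, 5, 7}
Sat((p ∨ q) ∨ q) = {0, 2, 3, 4, 5, 7}
AG ((p ∨ q) ∨ q): greatest fixpoint, start Z0 = {0, 2, 3, 4, 5, 7}, keep only states in Sat with every successor in Z. Z1 = {0, 2, 4, 5}; Z2 = {2, 4, 5}; fixed.
Sat(AG ((p ∨ q) ∨ q)) = {2, 4, 5}
EF (AG ((p ∨ q) ∨ q)): least fixpoint, start Z0 = {2, 4, 5}, add states with some successor in Z. Z1 = {0, 1, 2, 4, 5, 7}; Z2 = {0, 1, 2, 3, 4, 5, 7}; fixed.
Sat(EF (AG ((p ∨ q) ∨ q))) = {0, 1, 2, 3, 4, 5, 7}
AF (EF (AG ((p ∨ q) ∨ q))): least fixpoint, start Z0 = {0, 1, 2, 3, 4, 5, 7}, add states with every successor in Z. Already a fixed point.
Sat(AF (EF (AG ((p ∨ q) ∨ q)))) = {0, 1, 2, 3, 4, 5, 7}
6 ∉ Sat(AF (EF (AG ((p ∨ q) ∨ q)))) = {0, 1, 2, 3, 4, 5, 7}, so the formula does not hold at 6.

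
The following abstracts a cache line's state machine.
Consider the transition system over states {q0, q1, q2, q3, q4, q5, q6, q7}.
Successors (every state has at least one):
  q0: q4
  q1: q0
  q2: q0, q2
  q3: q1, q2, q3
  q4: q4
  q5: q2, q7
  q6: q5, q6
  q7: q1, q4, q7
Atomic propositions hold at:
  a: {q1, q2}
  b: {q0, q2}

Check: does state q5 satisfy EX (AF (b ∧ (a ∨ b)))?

Sat(a ∨ b) = {q0, q1, q2}
Sat(b ∧ (a ∨ b)) = {q0, q2}
AF (b ∧ (a ∨ b)): least fixpoint, start Z0 = {q0, q2}, add states with every successor in Z. Z1 = {q0, q1, q2}; fixed.
Sat(AF (b ∧ (a ∨ b))) = {q0, q1, q2}
Sat(EX (AF (b ∧ (a ∨ b)))) = {s : some successor in {q0, q1, q2}} = {q1, q2, q3, q5, q7}
q5 ∈ Sat(EX (AF (b ∧ (a ∨ b)))) = {q1, q2, q3, q5, q7}, so the formula holds at q5.

Yes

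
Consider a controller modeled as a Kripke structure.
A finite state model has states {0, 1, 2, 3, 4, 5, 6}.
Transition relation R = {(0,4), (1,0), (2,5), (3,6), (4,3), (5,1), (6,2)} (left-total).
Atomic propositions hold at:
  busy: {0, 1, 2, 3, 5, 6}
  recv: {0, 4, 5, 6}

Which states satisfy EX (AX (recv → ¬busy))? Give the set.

Sat(¬busy) = {4}
Sat(recv → ¬busy) = {1, 2, 3, 4}
Sat(AX (recv → ¬busy)) = {s : every successor in {1, 2, 3, 4}} = {0, 4, 5, 6}
Sat(EX (AX (recv → ¬busy))) = {s : some successor in {0, 4, 5, 6}} = {0, 1, 2, 3}

{0, 1, 2, 3}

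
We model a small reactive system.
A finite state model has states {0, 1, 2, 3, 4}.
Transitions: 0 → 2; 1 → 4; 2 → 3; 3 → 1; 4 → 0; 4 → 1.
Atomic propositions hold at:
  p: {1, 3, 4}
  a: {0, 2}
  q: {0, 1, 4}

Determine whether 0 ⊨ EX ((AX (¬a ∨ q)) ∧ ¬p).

Sat(¬a) = {1, 3, 4}
Sat(¬a ∨ q) = {0, 1, 3, 4}
Sat(AX (¬a ∨ q)) = {s : every successor in {0, 1, 3, 4}} = {1, 2, 3, 4}
Sat(¬p) = {0, 2}
Sat((AX (¬a ∨ q)) ∧ ¬p) = {2}
Sat(EX ((AX (¬a ∨ q)) ∧ ¬p)) = {s : some successor in {2}} = {0}
0 ∈ Sat(EX ((AX (¬a ∨ q)) ∧ ¬p)) = {0}, so the formula holds at 0.

Yes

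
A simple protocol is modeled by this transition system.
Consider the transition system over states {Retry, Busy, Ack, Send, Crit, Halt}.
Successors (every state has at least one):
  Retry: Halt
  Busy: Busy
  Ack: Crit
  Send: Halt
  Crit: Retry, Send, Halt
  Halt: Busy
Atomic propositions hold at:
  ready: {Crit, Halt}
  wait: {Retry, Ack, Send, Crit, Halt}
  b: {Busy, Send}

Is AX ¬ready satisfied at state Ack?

Sat(¬ready) = {Retry, Busy, Ack, Send}
Sat(AX ¬ready) = {s : every successor in {Retry, Busy, Ack, Send}} = {Busy, Halt}
Ack ∉ Sat(AX ¬ready) = {Busy, Halt}, so the formula does not hold at Ack.

No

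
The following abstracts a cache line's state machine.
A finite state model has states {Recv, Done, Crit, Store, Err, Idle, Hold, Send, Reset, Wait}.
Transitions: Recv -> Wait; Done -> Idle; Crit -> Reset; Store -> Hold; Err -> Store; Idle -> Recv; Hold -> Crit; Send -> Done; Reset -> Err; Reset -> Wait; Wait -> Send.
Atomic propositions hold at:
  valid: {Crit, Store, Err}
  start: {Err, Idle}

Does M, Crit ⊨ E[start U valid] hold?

Yes

E[start U valid]: least fixpoint, start Z0 = Sat(valid) = {Crit, Store, Err}, add states in Sat(start) with some successor in Z. Already a fixed point.
Sat(E[start U valid]) = {Crit, Store, Err}
Crit ∈ Sat(E[start U valid]) = {Crit, Store, Err}, so the formula holds at Crit.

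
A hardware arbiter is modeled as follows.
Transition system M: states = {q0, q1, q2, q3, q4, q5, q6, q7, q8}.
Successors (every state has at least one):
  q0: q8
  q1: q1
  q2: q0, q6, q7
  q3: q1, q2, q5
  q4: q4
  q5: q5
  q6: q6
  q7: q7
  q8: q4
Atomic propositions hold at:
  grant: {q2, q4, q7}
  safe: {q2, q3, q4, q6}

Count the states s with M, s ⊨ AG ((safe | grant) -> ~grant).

Sat(safe | grant) = {q2, q3, q4, q6, q7}
Sat(~grant) = {q0, q1, q3, q5, q6, q8}
Sat((safe | grant) -> ~grant) = {q0, q1, q3, q5, q6, q8}
AG ((safe | grant) -> ~grant): greatest fixpoint, start Z0 = {q0, q1, q3, q5, q6, q8}, keep only states in Sat with every successor in Z. Z1 = {q0, q1, q5, q6}; Z2 = {q1, q5, q6}; fixed.
Sat(AG ((safe | grant) -> ~grant)) = {q1, q5, q6}
|Sat(AG ((safe | grant) -> ~grant))| = |{q1, q5, q6}| = 3.

3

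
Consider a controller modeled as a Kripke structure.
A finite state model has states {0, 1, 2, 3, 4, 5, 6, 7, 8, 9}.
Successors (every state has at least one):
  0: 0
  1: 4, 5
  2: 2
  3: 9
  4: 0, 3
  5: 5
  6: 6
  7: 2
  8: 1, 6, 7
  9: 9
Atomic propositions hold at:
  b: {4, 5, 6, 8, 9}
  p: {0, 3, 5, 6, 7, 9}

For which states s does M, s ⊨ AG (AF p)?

AF p: least fixpoint, start Z0 = {0, 3, 5, 6, 7, 9}, add states with every successor in Z. Z1 = {0, 3, 4, 5, 6, 7, 9}; Z2 = {0, 1, 3, 4, 5, 6, 7, 9}; Z3 = {0, 1, 3, 4, 5, 6, 7, 8, 9}; fixed.
Sat(AF p) = {0, 1, 3, 4, 5, 6, 7, 8, 9}
AG (AF p): greatest fixpoint, start Z0 = {0, 1, 3, 4, 5, 6, 7, 8, 9}, keep only states in Sat with every successor in Z. Z1 = {0, 1, 3, 4, 5, 6, 8, 9}; Z2 = {0, 1, 3, 4, 5, 6, 9}; fixed.
Sat(AG (AF p)) = {0, 1, 3, 4, 5, 6, 9}

{0, 1, 3, 4, 5, 6, 9}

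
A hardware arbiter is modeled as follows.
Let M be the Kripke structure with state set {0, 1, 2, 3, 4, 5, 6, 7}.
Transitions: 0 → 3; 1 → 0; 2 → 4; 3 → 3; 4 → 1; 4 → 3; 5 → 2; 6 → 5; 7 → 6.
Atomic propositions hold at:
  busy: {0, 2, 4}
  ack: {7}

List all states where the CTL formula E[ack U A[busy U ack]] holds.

{7}

A[busy U ack]: least fixpoint, start Z0 = Sat(ack) = {7}, add states in Sat(busy) with every successor in Z. Already a fixed point.
Sat(A[busy U ack]) = {7}
E[ack U A[busy U ack]]: least fixpoint, start Z0 = Sat(A[busy U ack]) = {7}, add states in Sat(ack) with some successor in Z. Already a fixed point.
Sat(E[ack U A[busy U ack]]) = {7}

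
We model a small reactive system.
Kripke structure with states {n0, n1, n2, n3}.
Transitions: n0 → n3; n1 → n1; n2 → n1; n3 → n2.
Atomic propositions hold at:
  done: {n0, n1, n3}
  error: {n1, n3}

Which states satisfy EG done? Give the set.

{n1}

EG done: greatest fixpoint, start Z0 = {n0, n1, n3}, keep only states in Sat with some successor in Z. Z1 = {n0, n1}; Z2 = {n1}; fixed.
Sat(EG done) = {n1}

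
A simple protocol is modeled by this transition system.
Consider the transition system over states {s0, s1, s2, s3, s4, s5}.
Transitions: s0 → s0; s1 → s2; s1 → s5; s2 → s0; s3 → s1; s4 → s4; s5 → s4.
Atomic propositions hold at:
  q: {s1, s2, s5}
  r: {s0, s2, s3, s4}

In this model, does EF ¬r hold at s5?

Sat(¬r) = {s1, s5}
EF ¬r: least fixpoint, start Z0 = {s1, s5}, add states with some successor in Z. Z1 = {s1, s3, s5}; fixed.
Sat(EF ¬r) = {s1, s3, s5}
s5 ∈ Sat(EF ¬r) = {s1, s3, s5}, so the formula holds at s5.

Yes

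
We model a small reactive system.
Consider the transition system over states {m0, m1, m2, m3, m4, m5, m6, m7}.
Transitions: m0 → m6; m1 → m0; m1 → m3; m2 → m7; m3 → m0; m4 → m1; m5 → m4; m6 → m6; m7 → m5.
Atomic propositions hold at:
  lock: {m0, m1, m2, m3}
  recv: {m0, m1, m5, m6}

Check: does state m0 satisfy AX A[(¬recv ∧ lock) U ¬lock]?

Sat(¬recv) = {m2, m3, m4, m7}
Sat(¬recv ∧ lock) = {m2, m3}
Sat(¬lock) = {m4, m5, m6, m7}
A[(¬recv ∧ lock) U ¬lock]: least fixpoint, start Z0 = Sat(¬lock) = {m4, m5, m6, m7}, add states in Sat(¬recv ∧ lock) with every successor in Z. Z1 = {m2, m4, m5, m6, m7}; fixed.
Sat(A[(¬recv ∧ lock) U ¬lock]) = {m2, m4, m5, m6, m7}
Sat(AX A[(¬recv ∧ lock) U ¬lock]) = {s : every successor in {m2, m4, m5, m6, m7}} = {m0, m2, m5, m6, m7}
m0 ∈ Sat(AX A[(¬recv ∧ lock) U ¬lock]) = {m0, m2, m5, m6, m7}, so the formula holds at m0.

Yes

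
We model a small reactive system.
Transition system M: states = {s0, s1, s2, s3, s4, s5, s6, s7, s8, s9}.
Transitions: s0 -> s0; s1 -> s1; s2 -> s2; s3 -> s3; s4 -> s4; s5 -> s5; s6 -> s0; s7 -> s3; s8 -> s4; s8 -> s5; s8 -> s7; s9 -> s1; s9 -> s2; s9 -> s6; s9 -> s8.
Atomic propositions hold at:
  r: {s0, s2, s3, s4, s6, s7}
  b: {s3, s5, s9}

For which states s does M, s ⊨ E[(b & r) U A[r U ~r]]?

{s1, s5, s8, s9}

Sat(b & r) = {s3}
Sat(~r) = {s1, s5, s8, s9}
A[r U ~r]: least fixpoint, start Z0 = Sat(~r) = {s1, s5, s8, s9}, add states in Sat(r) with every successor in Z. Already a fixed point.
Sat(A[r U ~r]) = {s1, s5, s8, s9}
E[(b & r) U A[r U ~r]]: least fixpoint, start Z0 = Sat(A[r U ~r]) = {s1, s5, s8, s9}, add states in Sat(b & r) with some successor in Z. Already a fixed point.
Sat(E[(b & r) U A[r U ~r]]) = {s1, s5, s8, s9}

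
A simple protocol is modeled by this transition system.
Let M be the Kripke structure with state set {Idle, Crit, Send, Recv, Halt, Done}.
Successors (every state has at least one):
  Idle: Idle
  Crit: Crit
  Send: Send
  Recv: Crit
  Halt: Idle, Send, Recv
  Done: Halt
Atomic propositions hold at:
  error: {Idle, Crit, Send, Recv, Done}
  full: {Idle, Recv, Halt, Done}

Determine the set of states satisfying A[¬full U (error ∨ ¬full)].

Sat(¬full) = {Crit, Send}
Sat(error ∨ ¬full) = {Idle, Crit, Send, Recv, Done}
A[¬full U (error ∨ ¬full)]: least fixpoint, start Z0 = Sat((error ∨ ¬full)) = {Idle, Crit, Send, Recv, Done}, add states in Sat(¬full) with every successor in Z. Already a fixed point.
Sat(A[¬full U (error ∨ ¬full)]) = {Idle, Crit, Send, Recv, Done}

{Idle, Crit, Send, Recv, Done}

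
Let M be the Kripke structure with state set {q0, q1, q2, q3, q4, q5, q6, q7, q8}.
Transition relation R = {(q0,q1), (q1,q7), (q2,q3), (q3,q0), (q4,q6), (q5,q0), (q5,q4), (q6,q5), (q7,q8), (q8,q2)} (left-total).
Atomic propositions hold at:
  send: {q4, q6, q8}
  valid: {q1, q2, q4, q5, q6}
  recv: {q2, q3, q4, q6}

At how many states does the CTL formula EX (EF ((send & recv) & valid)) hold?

3

Sat(send & recv) = {q4, q6}
Sat((send & recv) & valid) = {q4, q6}
EF ((send & recv) & valid): least fixpoint, start Z0 = {q4, q6}, add states with some successor in Z. Z1 = {q4, q5, q6}; fixed.
Sat(EF ((send & recv) & valid)) = {q4, q5, q6}
Sat(EX (EF ((send & recv) & valid))) = {s : some successor in {q4, q5, q6}} = {q4, q5, q6}
|Sat(EX (EF ((send & recv) & valid)))| = |{q4, q5, q6}| = 3.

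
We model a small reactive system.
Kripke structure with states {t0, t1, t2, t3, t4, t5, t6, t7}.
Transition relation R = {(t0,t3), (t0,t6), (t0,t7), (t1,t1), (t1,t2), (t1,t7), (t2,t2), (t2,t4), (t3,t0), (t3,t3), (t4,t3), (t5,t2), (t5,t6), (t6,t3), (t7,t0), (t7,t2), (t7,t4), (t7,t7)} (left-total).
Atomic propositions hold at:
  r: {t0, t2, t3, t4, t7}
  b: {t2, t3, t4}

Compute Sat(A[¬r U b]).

{t2, t3, t4, t5, t6}

Sat(¬r) = {t1, t5, t6}
A[¬r U b]: least fixpoint, start Z0 = Sat(b) = {t2, t3, t4}, add states in Sat(¬r) with every successor in Z. Z1 = {t2, t3, t4, t6}; Z2 = {t2, t3, t4, t5, t6}; fixed.
Sat(A[¬r U b]) = {t2, t3, t4, t5, t6}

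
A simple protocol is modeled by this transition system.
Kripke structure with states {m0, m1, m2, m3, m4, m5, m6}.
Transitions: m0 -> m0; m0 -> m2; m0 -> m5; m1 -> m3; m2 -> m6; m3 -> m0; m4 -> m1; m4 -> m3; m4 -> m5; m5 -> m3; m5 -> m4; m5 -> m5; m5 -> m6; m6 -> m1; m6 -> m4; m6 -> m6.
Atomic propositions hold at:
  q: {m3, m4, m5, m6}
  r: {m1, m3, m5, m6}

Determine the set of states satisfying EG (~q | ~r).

{m0}

Sat(~q) = {m0, m1, m2}
Sat(~r) = {m0, m2, m4}
Sat(~q | ~r) = {m0, m1, m2, m4}
EG (~q | ~r): greatest fixpoint, start Z0 = {m0, m1, m2, m4}, keep only states in Sat with some successor in Z. Z1 = {m0, m4}; Z2 = {m0}; fixed.
Sat(EG (~q | ~r)) = {m0}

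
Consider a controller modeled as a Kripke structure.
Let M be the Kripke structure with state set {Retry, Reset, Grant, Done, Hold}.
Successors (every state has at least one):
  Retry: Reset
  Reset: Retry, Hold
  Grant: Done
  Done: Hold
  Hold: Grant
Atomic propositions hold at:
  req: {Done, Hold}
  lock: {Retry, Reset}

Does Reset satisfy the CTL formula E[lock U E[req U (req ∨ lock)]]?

Sat(req ∨ lock) = {Retry, Reset, Done, Hold}
E[req U (req ∨ lock)]: least fixpoint, start Z0 = Sat((req ∨ lock)) = {Retry, Reset, Done, Hold}, add states in Sat(req) with some successor in Z. Already a fixed point.
Sat(E[req U (req ∨ lock)]) = {Retry, Reset, Done, Hold}
E[lock U E[req U (req ∨ lock)]]: least fixpoint, start Z0 = Sat(E[req U (req ∨ lock)]) = {Retry, Reset, Done, Hold}, add states in Sat(lock) with some successor in Z. Already a fixed point.
Sat(E[lock U E[req U (req ∨ lock)]]) = {Retry, Reset, Done, Hold}
Reset ∈ Sat(E[lock U E[req U (req ∨ lock)]]) = {Retry, Reset, Done, Hold}, so the formula holds at Reset.

Yes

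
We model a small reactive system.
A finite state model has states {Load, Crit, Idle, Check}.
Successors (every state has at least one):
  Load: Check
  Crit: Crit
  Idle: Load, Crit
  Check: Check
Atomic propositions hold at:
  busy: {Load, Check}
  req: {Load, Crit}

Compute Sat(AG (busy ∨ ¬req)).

{Load, Check}

Sat(¬req) = {Idle, Check}
Sat(busy ∨ ¬req) = {Load, Idle, Check}
AG (busy ∨ ¬req): greatest fixpoint, start Z0 = {Load, Idle, Check}, keep only states in Sat with every successor in Z. Z1 = {Load, Check}; fixed.
Sat(AG (busy ∨ ¬req)) = {Load, Check}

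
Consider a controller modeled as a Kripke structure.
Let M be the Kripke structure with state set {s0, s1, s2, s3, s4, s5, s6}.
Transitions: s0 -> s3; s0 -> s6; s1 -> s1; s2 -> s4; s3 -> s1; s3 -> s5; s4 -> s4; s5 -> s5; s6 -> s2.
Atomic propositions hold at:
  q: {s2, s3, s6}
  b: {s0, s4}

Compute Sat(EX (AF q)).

{s0, s6}

AF q: least fixpoint, start Z0 = {s2, s3, s6}, add states with every successor in Z. Z1 = {s0, s2, s3, s6}; fixed.
Sat(AF q) = {s0, s2, s3, s6}
Sat(EX (AF q)) = {s : some successor in {s0, s2, s3, s6}} = {s0, s6}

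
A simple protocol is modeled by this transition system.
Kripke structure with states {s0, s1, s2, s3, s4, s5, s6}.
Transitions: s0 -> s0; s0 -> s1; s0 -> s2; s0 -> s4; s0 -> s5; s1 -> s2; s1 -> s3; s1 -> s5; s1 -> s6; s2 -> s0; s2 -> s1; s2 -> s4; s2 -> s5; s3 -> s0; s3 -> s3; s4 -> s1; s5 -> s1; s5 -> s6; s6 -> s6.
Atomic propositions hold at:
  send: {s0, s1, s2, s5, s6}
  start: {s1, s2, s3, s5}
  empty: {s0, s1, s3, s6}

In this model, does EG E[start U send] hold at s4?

No

E[start U send]: least fixpoint, start Z0 = Sat(send) = {s0, s1, s2, s5, s6}, add states in Sat(start) with some successor in Z. Z1 = {s0, s1, s2, s3, s5, s6}; fixed.
Sat(E[start U send]) = {s0, s1, s2, s3, s5, s6}
EG E[start U send]: greatest fixpoint, start Z0 = {s0, s1, s2, s3, s5, s6}, keep only states in Sat with some successor in Z. Already a fixed point.
Sat(EG E[start U send]) = {s0, s1, s2, s3, s5, s6}
s4 ∉ Sat(EG E[start U send]) = {s0, s1, s2, s3, s5, s6}, so the formula does not hold at s4.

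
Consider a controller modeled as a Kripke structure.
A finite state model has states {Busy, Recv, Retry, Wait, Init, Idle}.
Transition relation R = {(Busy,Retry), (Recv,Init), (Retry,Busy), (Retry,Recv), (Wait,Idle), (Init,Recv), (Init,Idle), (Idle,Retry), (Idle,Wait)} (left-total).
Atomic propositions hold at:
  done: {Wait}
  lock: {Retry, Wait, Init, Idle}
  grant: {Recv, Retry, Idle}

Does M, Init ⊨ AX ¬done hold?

Sat(¬done) = {Busy, Recv, Retry, Init, Idle}
Sat(AX ¬done) = {s : every successor in {Busy, Recv, Retry, Init, Idle}} = {Busy, Recv, Retry, Wait, Init}
Init ∈ Sat(AX ¬done) = {Busy, Recv, Retry, Wait, Init}, so the formula holds at Init.

Yes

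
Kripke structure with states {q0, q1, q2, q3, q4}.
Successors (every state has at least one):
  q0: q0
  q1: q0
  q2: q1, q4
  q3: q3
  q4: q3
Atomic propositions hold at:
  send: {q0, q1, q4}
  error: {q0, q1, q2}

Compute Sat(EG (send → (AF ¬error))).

Sat(¬error) = {q3, q4}
AF ¬error: least fixpoint, start Z0 = {q3, q4}, add states with every successor in Z. Already a fixed point.
Sat(AF ¬error) = {q3, q4}
Sat(send → (AF ¬error)) = {q2, q3, q4}
EG (send → (AF ¬error)): greatest fixpoint, start Z0 = {q2, q3, q4}, keep only states in Sat with some successor in Z. Already a fixed point.
Sat(EG (send → (AF ¬error))) = {q2, q3, q4}

{q2, q3, q4}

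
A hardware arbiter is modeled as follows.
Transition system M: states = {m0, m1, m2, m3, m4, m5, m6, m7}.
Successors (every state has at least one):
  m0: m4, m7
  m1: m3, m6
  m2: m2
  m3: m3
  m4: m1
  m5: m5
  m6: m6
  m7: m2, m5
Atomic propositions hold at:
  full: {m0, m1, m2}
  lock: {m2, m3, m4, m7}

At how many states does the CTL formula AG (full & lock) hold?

1

Sat(full & lock) = {m2}
AG (full & lock): greatest fixpoint, start Z0 = {m2}, keep only states in Sat with every successor in Z. Already a fixed point.
Sat(AG (full & lock)) = {m2}
|Sat(AG (full & lock))| = |{m2}| = 1.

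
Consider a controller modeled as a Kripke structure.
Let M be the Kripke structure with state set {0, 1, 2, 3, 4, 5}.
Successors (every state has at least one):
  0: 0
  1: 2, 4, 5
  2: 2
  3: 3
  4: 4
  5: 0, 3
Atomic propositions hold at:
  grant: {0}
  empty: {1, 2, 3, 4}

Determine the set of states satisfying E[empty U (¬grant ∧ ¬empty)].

Sat(¬grant) = {1, 2, 3, 4, 5}
Sat(¬empty) = {0, 5}
Sat(¬grant ∧ ¬empty) = {5}
E[empty U (¬grant ∧ ¬empty)]: least fixpoint, start Z0 = Sat((¬grant ∧ ¬empty)) = {5}, add states in Sat(empty) with some successor in Z. Z1 = {1, 5}; fixed.
Sat(E[empty U (¬grant ∧ ¬empty)]) = {1, 5}

{1, 5}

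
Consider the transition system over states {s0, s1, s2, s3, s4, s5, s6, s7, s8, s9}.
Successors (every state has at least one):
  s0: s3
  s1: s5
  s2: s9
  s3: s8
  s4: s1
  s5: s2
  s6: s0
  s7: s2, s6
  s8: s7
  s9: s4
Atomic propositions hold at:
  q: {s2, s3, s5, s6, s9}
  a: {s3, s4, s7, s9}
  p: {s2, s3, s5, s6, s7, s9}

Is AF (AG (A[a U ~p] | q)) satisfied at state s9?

Sat(~p) = {s0, s1, s4, s8}
A[a U ~p]: least fixpoint, start Z0 = Sat(~p) = {s0, s1, s4, s8}, add states in Sat(a) with every successor in Z. Z1 = {s0, s1, s3, s4, s8, s9}; fixed.
Sat(A[a U ~p]) = {s0, s1, s3, s4, s8, s9}
Sat(A[a U ~p] | q) = {s0, s1, s2, s3, s4, s5, s6, s8, s9}
AG (A[a U ~p] | q): greatest fixpoint, start Z0 = {s0, s1, s2, s3, s4, s5, s6, s8, s9}, keep only states in Sat with every successor in Z. Z1 = {s0, s1, s2, s3, s4, s5, s6, s9}; Z2 = {s0, s1, s2, s4, s5, s6, s9}; Z3 = {s1, s2, s4, s5, s6, s9}; Z4 = {s1, s2, s4, s5, s9}; fixed.
Sat(AG (A[a U ~p] | q)) = {s1, s2, s4, s5, s9}
AF (AG (A[a U ~p] | q)): least fixpoint, start Z0 = {s1, s2, s4, s5, s9}, add states with every successor in Z. Already a fixed point.
Sat(AF (AG (A[a U ~p] | q))) = {s1, s2, s4, s5, s9}
s9 ∈ Sat(AF (AG (A[a U ~p] | q))) = {s1, s2, s4, s5, s9}, so the formula holds at s9.

Yes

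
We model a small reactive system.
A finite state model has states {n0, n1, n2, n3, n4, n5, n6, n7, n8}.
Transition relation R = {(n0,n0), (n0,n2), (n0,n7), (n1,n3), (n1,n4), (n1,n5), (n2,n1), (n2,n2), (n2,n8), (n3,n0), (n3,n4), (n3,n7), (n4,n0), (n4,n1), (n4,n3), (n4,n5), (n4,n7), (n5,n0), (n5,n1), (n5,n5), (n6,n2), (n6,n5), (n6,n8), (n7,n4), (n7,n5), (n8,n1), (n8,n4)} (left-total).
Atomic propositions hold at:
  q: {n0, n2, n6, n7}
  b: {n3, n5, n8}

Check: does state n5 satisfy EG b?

EG b: greatest fixpoint, start Z0 = {n3, n5, n8}, keep only states in Sat with some successor in Z. Z1 = {n5}; fixed.
Sat(EG b) = {n5}
n5 ∈ Sat(EG b) = {n5}, so the formula holds at n5.

Yes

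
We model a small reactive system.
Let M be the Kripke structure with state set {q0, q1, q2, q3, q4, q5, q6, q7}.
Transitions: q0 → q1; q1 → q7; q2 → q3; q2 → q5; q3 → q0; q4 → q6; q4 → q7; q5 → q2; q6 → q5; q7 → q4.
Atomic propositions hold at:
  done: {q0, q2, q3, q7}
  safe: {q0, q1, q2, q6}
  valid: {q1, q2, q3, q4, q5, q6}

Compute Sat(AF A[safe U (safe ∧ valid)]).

{q0, q1, q2, q3, q5, q6}

Sat(safe ∧ valid) = {q1, q2, q6}
A[safe U (safe ∧ valid)]: least fixpoint, start Z0 = Sat((safe ∧ valid)) = {q1, q2, q6}, add states in Sat(safe) with every successor in Z. Z1 = {q0, q1, q2, q6}; fixed.
Sat(A[safe U (safe ∧ valid)]) = {q0, q1, q2, q6}
AF A[safe U (safe ∧ valid)]: least fixpoint, start Z0 = {q0, q1, q2, q6}, add states with every successor in Z. Z1 = {q0, q1, q2, q3, q5, q6}; fixed.
Sat(AF A[safe U (safe ∧ valid)]) = {q0, q1, q2, q3, q5, q6}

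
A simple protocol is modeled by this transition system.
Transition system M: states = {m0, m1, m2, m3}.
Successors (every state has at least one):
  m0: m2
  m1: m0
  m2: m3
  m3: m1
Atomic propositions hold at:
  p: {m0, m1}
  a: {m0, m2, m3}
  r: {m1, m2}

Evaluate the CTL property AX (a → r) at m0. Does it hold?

Sat(a → r) = {m1, m2}
Sat(AX (a → r)) = {s : every successor in {m1, m2}} = {m0, m3}
m0 ∈ Sat(AX (a → r)) = {m0, m3}, so the formula holds at m0.

Yes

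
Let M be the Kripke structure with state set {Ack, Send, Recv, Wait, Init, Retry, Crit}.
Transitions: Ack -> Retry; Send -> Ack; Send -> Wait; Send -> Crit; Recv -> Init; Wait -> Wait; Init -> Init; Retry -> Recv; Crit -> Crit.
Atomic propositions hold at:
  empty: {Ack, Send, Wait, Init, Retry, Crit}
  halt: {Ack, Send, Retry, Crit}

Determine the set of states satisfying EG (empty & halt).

Sat(empty & halt) = {Ack, Send, Retry, Crit}
EG (empty & halt): greatest fixpoint, start Z0 = {Ack, Send, Retry, Crit}, keep only states in Sat with some successor in Z. Z1 = {Ack, Send, Crit}; Z2 = {Send, Crit}; fixed.
Sat(EG (empty & halt)) = {Send, Crit}

{Send, Crit}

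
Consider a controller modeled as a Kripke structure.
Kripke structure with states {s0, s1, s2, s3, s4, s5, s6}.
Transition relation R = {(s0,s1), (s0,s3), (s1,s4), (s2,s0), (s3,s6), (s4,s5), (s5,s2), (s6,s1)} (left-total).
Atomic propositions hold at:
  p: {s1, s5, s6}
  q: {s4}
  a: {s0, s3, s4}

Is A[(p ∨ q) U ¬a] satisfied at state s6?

Yes

Sat(p ∨ q) = {s1, s4, s5, s6}
Sat(¬a) = {s1, s2, s5, s6}
A[(p ∨ q) U ¬a]: least fixpoint, start Z0 = Sat(¬a) = {s1, s2, s5, s6}, add states in Sat(p ∨ q) with every successor in Z. Z1 = {s1, s2, s4, s5, s6}; fixed.
Sat(A[(p ∨ q) U ¬a]) = {s1, s2, s4, s5, s6}
s6 ∈ Sat(A[(p ∨ q) U ¬a]) = {s1, s2, s4, s5, s6}, so the formula holds at s6.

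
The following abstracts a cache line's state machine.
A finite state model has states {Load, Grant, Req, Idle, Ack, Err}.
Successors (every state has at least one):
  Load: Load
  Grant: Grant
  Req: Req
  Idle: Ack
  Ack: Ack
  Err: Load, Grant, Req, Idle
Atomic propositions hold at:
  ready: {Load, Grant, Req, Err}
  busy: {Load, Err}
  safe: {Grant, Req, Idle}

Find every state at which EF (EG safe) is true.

{Grant, Req, Err}

EG safe: greatest fixpoint, start Z0 = {Grant, Req, Idle}, keep only states in Sat with some successor in Z. Z1 = {Grant, Req}; fixed.
Sat(EG safe) = {Grant, Req}
EF (EG safe): least fixpoint, start Z0 = {Grant, Req}, add states with some successor in Z. Z1 = {Grant, Req, Err}; fixed.
Sat(EF (EG safe)) = {Grant, Req, Err}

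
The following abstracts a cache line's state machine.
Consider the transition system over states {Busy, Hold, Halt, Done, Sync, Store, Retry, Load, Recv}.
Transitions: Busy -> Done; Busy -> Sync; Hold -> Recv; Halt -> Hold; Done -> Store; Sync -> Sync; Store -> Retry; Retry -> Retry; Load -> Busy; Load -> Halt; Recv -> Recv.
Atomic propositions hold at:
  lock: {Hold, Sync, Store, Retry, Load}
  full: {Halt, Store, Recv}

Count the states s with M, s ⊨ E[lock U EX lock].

7

Sat(EX lock) = {s : some successor in {Hold, Sync, Store, Retry, Load}} = {Busy, Halt, Done, Sync, Store, Retry}
E[lock U EX lock]: least fixpoint, start Z0 = Sat(EX lock) = {Busy, Halt, Done, Sync, Store, Retry}, add states in Sat(lock) with some successor in Z. Z1 = {Busy, Halt, Done, Sync, Store, Retry, Load}; fixed.
Sat(E[lock U EX lock]) = {Busy, Halt, Done, Sync, Store, Retry, Load}
|Sat(E[lock U EX lock])| = |{Busy, Halt, Done, Sync, Store, Retry, Load}| = 7.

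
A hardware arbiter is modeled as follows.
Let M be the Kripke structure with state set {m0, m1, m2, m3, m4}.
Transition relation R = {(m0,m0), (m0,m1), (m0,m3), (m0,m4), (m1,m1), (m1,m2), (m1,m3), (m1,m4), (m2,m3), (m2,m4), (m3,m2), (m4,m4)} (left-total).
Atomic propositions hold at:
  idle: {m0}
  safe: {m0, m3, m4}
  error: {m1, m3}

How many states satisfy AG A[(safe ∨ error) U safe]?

1

Sat(safe ∨ error) = {m0, m1, m3, m4}
A[(safe ∨ error) U safe]: least fixpoint, start Z0 = Sat(safe) = {m0, m3, m4}, add states in Sat(safe ∨ error) with every successor in Z. Already a fixed point.
Sat(A[(safe ∨ error) U safe]) = {m0, m3, m4}
AG A[(safe ∨ error) U safe]: greatest fixpoint, start Z0 = {m0, m3, m4}, keep only states in Sat with every successor in Z. Z1 = {m4}; fixed.
Sat(AG A[(safe ∨ error) U safe]) = {m4}
|Sat(AG A[(safe ∨ error) U safe])| = |{m4}| = 1.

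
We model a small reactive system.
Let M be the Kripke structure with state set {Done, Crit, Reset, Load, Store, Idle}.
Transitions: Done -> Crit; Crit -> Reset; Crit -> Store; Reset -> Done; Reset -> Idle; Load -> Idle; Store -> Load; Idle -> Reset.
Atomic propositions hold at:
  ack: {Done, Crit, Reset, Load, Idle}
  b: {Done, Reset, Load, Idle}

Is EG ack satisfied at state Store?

No

EG ack: greatest fixpoint, start Z0 = {Done, Crit, Reset, Load, Idle}, keep only states in Sat with some successor in Z. Already a fixed point.
Sat(EG ack) = {Done, Crit, Reset, Load, Idle}
Store ∉ Sat(EG ack) = {Done, Crit, Reset, Load, Idle}, so the formula does not hold at Store.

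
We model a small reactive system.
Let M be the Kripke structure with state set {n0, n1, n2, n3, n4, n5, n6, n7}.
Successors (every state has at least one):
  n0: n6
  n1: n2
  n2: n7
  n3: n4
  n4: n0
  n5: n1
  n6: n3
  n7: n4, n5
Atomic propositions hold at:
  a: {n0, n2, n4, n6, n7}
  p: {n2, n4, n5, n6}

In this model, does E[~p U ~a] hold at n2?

Sat(~p) = {n0, n1, n3, n7}
Sat(~a) = {n1, n3, n5}
E[~p U ~a]: least fixpoint, start Z0 = Sat(~a) = {n1, n3, n5}, add states in Sat(~p) with some successor in Z. Z1 = {n1, n3, n5, n7}; fixed.
Sat(E[~p U ~a]) = {n1, n3, n5, n7}
n2 ∉ Sat(E[~p U ~a]) = {n1, n3, n5, n7}, so the formula does not hold at n2.

No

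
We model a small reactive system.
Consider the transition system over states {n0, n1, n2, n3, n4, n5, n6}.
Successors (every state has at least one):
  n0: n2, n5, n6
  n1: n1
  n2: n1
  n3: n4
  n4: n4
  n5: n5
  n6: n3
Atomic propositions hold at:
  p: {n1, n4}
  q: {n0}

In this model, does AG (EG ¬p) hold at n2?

No

Sat(¬p) = {n0, n2, n3, n5, n6}
EG ¬p: greatest fixpoint, start Z0 = {n0, n2, n3, n5, n6}, keep only states in Sat with some successor in Z. Z1 = {n0, n5, n6}; Z2 = {n0, n5}; fixed.
Sat(EG ¬p) = {n0, n5}
AG (EG ¬p): greatest fixpoint, start Z0 = {n0, n5}, keep only states in Sat with every successor in Z. Z1 = {n5}; fixed.
Sat(AG (EG ¬p)) = {n5}
n2 ∉ Sat(AG (EG ¬p)) = {n5}, so the formula does not hold at n2.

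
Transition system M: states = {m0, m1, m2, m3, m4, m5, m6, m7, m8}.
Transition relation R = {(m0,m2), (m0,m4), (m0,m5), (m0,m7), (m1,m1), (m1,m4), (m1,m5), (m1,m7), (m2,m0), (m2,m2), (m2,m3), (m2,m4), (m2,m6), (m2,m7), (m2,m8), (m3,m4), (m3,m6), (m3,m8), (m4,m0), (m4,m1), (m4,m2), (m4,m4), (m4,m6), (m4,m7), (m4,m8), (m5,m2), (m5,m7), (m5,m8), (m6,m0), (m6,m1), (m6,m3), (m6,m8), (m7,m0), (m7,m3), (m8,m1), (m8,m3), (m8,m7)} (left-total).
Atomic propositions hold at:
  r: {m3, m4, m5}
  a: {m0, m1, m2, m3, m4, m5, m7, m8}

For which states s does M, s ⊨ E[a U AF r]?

AF r: least fixpoint, start Z0 = {m3, m4, m5}, add states with every successor in Z. Already a fixed point.
Sat(AF r) = {m3, m4, m5}
E[a U AF r]: least fixpoint, start Z0 = Sat(AF r) = {m3, m4, m5}, add states in Sat(a) with some successor in Z. Z1 = {m0, m1, m2, m3, m4, m5, m7, m8}; fixed.
Sat(E[a U AF r]) = {m0, m1, m2, m3, m4, m5, m7, m8}

{m0, m1, m2, m3, m4, m5, m7, m8}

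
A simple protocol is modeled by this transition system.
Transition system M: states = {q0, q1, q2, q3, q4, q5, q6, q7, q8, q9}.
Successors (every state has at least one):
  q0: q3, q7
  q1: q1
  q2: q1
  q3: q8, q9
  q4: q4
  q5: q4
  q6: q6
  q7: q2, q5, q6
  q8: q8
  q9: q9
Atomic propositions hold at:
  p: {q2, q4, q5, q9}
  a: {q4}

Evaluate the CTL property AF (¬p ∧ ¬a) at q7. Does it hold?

Yes

Sat(¬p) = {q0, q1, q3, q6, q7, q8}
Sat(¬a) = {q0, q1, q2, q3, q5, q6, q7, q8, q9}
Sat(¬p ∧ ¬a) = {q0, q1, q3, q6, q7, q8}
AF (¬p ∧ ¬a): least fixpoint, start Z0 = {q0, q1, q3, q6, q7, q8}, add states with every successor in Z. Z1 = {q0, q1, q2, q3, q6, q7, q8}; fixed.
Sat(AF (¬p ∧ ¬a)) = {q0, q1, q2, q3, q6, q7, q8}
q7 ∈ Sat(AF (¬p ∧ ¬a)) = {q0, q1, q2, q3, q6, q7, q8}, so the formula holds at q7.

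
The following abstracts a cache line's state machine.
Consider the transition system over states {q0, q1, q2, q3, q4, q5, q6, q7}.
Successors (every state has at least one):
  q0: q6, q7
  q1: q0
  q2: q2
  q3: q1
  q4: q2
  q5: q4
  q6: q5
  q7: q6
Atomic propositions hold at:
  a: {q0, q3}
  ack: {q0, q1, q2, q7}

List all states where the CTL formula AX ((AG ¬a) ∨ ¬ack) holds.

{q0, q2, q4, q5, q6, q7}

Sat(¬a) = {q1, q2, q4, q5, q6, q7}
AG ¬a: greatest fixpoint, start Z0 = {q1, q2, q4, q5, q6, q7}, keep only states in Sat with every successor in Z. Z1 = {q2, q4, q5, q6, q7}; fixed.
Sat(AG ¬a) = {q2, q4, q5, q6, q7}
Sat(¬ack) = {q3, q4, q5, q6}
Sat((AG ¬a) ∨ ¬ack) = {q2, q3, q4, q5, q6, q7}
Sat(AX ((AG ¬a) ∨ ¬ack)) = {s : every successor in {q2, q3, q4, q5, q6, q7}} = {q0, q2, q4, q5, q6, q7}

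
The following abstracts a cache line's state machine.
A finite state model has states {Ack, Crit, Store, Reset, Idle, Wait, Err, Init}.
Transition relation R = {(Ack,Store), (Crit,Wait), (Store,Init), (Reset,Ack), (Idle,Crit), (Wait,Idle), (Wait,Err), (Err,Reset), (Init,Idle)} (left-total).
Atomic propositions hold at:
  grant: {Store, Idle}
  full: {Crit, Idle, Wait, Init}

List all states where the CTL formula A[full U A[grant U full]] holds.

{Crit, Store, Idle, Wait, Init}

A[grant U full]: least fixpoint, start Z0 = Sat(full) = {Crit, Idle, Wait, Init}, add states in Sat(grant) with every successor in Z. Z1 = {Crit, Store, Idle, Wait, Init}; fixed.
Sat(A[grant U full]) = {Crit, Store, Idle, Wait, Init}
A[full U A[grant U full]]: least fixpoint, start Z0 = Sat(A[grant U full]) = {Crit, Store, Idle, Wait, Init}, add states in Sat(full) with every successor in Z. Already a fixed point.
Sat(A[full U A[grant U full]]) = {Crit, Store, Idle, Wait, Init}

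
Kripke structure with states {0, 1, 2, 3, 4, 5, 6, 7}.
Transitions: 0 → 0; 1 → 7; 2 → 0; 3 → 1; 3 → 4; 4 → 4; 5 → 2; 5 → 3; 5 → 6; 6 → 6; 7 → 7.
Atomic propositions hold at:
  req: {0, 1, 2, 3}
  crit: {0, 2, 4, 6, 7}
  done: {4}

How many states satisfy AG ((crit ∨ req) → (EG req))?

Sat(crit ∨ req) = {0, 1, 2, 3, 4, 6, 7}
EG req: greatest fixpoint, start Z0 = {0, 1, 2, 3}, keep only states in Sat with some successor in Z. Z1 = {0, 2, 3}; Z2 = {0, 2}; fixed.
Sat(EG req) = {0, 2}
Sat((crit ∨ req) → (EG req)) = {0, 2, 5}
AG ((crit ∨ req) → (EG req)): greatest fixpoint, start Z0 = {0, 2, 5}, keep only states in Sat with every successor in Z. Z1 = {0, 2}; fixed.
Sat(AG ((crit ∨ req) → (EG req))) = {0, 2}
|Sat(AG ((crit ∨ req) → (EG req)))| = |{0, 2}| = 2.

2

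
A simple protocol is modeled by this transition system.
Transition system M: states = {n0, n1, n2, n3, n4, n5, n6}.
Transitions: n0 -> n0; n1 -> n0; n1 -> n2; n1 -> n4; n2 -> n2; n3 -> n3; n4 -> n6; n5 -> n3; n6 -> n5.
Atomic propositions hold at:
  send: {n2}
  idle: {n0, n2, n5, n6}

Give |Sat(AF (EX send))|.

Sat(EX send) = {s : some successor in {n2}} = {n1, n2}
AF (EX send): least fixpoint, start Z0 = {n1, n2}, add states with every successor in Z. Already a fixed point.
Sat(AF (EX send)) = {n1, n2}
|Sat(AF (EX send))| = |{n1, n2}| = 2.

2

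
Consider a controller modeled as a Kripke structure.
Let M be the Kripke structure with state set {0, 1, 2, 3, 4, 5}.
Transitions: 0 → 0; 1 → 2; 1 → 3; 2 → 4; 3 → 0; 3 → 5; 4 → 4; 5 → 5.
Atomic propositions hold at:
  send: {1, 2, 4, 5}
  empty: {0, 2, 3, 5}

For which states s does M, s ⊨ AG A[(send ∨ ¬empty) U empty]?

Sat(¬empty) = {1, 4}
Sat(send ∨ ¬empty) = {1, 2, 4, 5}
A[(send ∨ ¬empty) U empty]: least fixpoint, start Z0 = Sat(empty) = {0, 2, 3, 5}, add states in Sat(send ∨ ¬empty) with every successor in Z. Z1 = {0, 1, 2, 3, 5}; fixed.
Sat(A[(send ∨ ¬empty) U empty]) = {0, 1, 2, 3, 5}
AG A[(send ∨ ¬empty) U empty]: greatest fixpoint, start Z0 = {0, 1, 2, 3, 5}, keep only states in Sat with every successor in Z. Z1 = {0, 1, 3, 5}; Z2 = {0, 3, 5}; fixed.
Sat(AG A[(send ∨ ¬empty) U empty]) = {0, 3, 5}

{0, 3, 5}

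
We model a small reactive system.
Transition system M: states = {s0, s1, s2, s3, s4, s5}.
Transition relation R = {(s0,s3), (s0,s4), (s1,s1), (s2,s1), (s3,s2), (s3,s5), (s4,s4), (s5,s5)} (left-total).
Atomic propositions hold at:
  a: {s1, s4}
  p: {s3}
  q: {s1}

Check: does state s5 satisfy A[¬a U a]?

No

Sat(¬a) = {s0, s2, s3, s5}
A[¬a U a]: least fixpoint, start Z0 = Sat(a) = {s1, s4}, add states in Sat(¬a) with every successor in Z. Z1 = {s1, s2, s4}; fixed.
Sat(A[¬a U a]) = {s1, s2, s4}
s5 ∉ Sat(A[¬a U a]) = {s1, s2, s4}, so the formula does not hold at s5.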